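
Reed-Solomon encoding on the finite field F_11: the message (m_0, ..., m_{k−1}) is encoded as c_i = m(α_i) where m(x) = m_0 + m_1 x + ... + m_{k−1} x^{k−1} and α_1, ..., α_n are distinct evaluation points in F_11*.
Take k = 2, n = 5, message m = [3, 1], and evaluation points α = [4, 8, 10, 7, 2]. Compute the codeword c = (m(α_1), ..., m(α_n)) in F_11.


c = [7, 0, 2, 10, 5]

Message polynomial: m(x) = 3 + 1·x (mod 11).
For each evaluation point α_i, compute m(α_i) mod 11:
  α_1 = 4: Horner steps 1 → 7, so m(4) = 7.
  α_2 = 8: Horner steps 1 → 0, so m(8) = 0.
  α_3 = 10: Horner steps 1 → 2, so m(10) = 2.
  α_4 = 7: Horner steps 1 → 10, so m(7) = 10.
  α_5 = 2: Horner steps 1 → 5, so m(2) = 5.
Codeword c = [7, 0, 2, 10, 5] ∈ F_11^5.


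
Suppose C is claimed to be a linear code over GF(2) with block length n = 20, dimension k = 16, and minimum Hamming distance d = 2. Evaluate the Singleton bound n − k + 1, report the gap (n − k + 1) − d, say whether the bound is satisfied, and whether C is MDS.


Singleton RHS = n − k + 1 = 5, slack = 3, bound satisfied, not MDS.

Singleton bound: d ≤ n − k + 1.
Here n = 20, k = 16, so n − k + 1 = 5.
Given d = 2, check d ≤ 5: YES.
Slack = (n − k + 1) − d = 3.
The code is NOT MDS (slack = 3 > 0).
Description: the claimed parameters are [20, 16, 2]_2; such a code would be non-MDS.


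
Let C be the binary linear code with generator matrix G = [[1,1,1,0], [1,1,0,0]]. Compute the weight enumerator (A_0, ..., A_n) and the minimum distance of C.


Weight distribution: A_0 = 1, A_1 = 1, A_2 = 1, A_3 = 1. Minimum distance d = 1.

Enumerate all 2^2 = 4 messages m ∈ F_2^2.
For each, compute codeword c = mG in F_2^4, then tally its weight.
  m = 00 → c = 0000, weight = 0.
  m = 10 → c = 1110, weight = 3.
  m = 01 → c = 1100, weight = 2.
  m = 11 → c = 0010, weight = 1.
Tally weights:
  weight 0: 1 codewords.
  weight 1: 1 codewords.
  weight 2: 1 codewords.
  weight 3: 1 codewords.
Minimum distance d = smallest w > 0 with A_w > 0 = 1.
Sanity: Σ A_w = 4 = 2^2 = 4 ✓.


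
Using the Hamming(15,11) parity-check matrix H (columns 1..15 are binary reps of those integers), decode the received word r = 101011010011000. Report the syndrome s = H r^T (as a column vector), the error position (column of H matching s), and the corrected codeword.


s = (1, 1, 1, 0)^T, error position = 14, corrected codeword c = 101011010011010

Compute s = H r^T mod 2 one row at a time:
  s_1 = 1 + 0 + 0 + 1 + 1 + 0 + 0 + 0 = 3 ≡ 1 (mod 2).
  s_2 = 0 + 1 + 1 + 0 + 1 + 0 + 0 + 0 = 3 ≡ 1 (mod 2).
  s_3 = 0 + 1 + 1 + 0 + 0 + 1 + 0 + 0 = 3 ≡ 1 (mod 2).
  s_4 = 1 + 1 + 1 + 0 + 0 + 1 + 0 + 0 = 4 ≡ 0 (mod 2).
s = (1, 1, 1, 0)^T — this equals column 14 of H (binary 1110), so error is at position 14.
Correct: flip bit 14 of r = 101011010011000 to get c = 101011010011010.


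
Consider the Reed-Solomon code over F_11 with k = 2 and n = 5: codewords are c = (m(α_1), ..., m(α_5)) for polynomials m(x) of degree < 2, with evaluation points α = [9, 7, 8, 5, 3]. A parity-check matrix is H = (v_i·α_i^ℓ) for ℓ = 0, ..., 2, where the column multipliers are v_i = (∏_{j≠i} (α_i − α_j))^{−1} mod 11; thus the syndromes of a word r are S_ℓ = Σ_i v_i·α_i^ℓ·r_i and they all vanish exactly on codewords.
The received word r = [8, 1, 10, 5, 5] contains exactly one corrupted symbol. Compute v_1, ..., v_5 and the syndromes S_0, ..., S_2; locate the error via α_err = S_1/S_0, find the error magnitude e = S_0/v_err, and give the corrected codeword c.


S = (2, 6, 7), error at position 5, error magnitude e = 7, c = [8, 1, 10, 5, 9].

Step 1: column multipliers v_i = (∏_{j≠i}(α_i − α_j))^{−1} mod 11.
  i = 1 (α = 9): (9−7)(9−8)(9−5)(9−3) = 2·1·4·6 = 48 ≡ 4, so v_1 = 4^{−1} = 3 (mod 11).
  i = 2 (α = 7): (7−9)(7−8)(7−5)(7−3) = (−2)·(−1)·2·4 = 16 ≡ 5, so v_2 = 5^{−1} = 9 (mod 11).
  i = 3 (α = 8): (8−9)(8−7)(8−5)(8−3) = (−1)·1·3·5 = −15 ≡ 7, so v_3 = 7^{−1} = 8 (mod 11).
  i = 4 (α = 5): (5−9)(5−7)(5−8)(5−3) = (−4)·(−2)·(−3)·2 = −48 ≡ 7, so v_4 = 7^{−1} = 8 (mod 11).
  i = 5 (α = 3): (3−9)(3−7)(3−8)(3−5) = (−6)·(−4)·(−5)·(−2) = 240 ≡ 9, so v_5 = 9^{−1} = 5 (mod 11).
  v = [3, 9, 8, 8, 5].
Step 2: syndromes of r = [8, 1, 10, 5, 5] (all sums mod 11).
  S_0 = Σ v_i r_i = 3·8 + 9·1 + 8·10 + 8·5 + 5·5 = 178 ≡ 2.
  S_1 = Σ v_i α_i r_i = 3·9·8 + 9·7·1 + 8·8·10 + 8·5·5 + 5·3·5 = 1194 ≡ 6.
  α_i^2 mod 11 = [4, 5, 9, 3, 9].
  S_2 = Σ v_i α_i^2 r_i = 3·4·8 + 9·5·1 + 8·9·10 + 8·3·5 + 5·9·5 = 1206 ≡ 7.
  S = (2, 6, 7) ≠ 0, so r is not a codeword (an error is present).
Step 3: locate the error. For a single error e at position i, S_ℓ = v_i·e·α_i^ℓ, so α_err = S_1/S_0.
  S_0^{−1} = 2^{−1} = 6 (mod 11), so α_err = 6·6 = 36 ≡ 3 = α_5. Error position i = 5.
  Consistency check: S_2/S_1 = 7·2 = 14 ≡ 3 = α_err ✓ (single-error assumption holds).
Step 4: error magnitude e = S_0/v_5 = S_0·∏_{j≠5}(α_5 − α_j) = 2·9 = 18 ≡ 7 (mod 11).
Step 5: correct position 5: c_5 = r_5 − e = 5 − 7 ≡ 9 (mod 11). Hence c = [8, 1, 10, 5, 9].
  Check: interpolating c through the α_i gives m(x) = 4 + 9·x (degree < 2) with m(α_i) = c_i for every i, so c is indeed a codeword.


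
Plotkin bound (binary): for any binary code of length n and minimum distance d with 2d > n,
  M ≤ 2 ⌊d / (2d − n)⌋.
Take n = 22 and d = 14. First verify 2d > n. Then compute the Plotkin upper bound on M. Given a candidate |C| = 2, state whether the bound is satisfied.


Plotkin bound M ≤ 4; given |C| = 2 ≤ bound (satisfied).

Check applicability: 2d = 28, n = 22.
2d − n = 6 > 0, so Plotkin applies.
Compute d/(2d−n) = 14/6 ≈ 2.3333.
⌊d/(2d−n)⌋ = 2.
Plotkin bound: M ≤ 2·2 = 4.
Given |C| = 2, check: satisfied.
This |C| is below the Plotkin bound.


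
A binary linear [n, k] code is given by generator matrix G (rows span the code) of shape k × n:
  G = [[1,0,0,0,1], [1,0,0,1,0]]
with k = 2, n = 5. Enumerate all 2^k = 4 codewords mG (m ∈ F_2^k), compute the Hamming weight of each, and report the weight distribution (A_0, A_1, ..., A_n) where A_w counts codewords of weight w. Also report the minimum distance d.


Weight distribution: A_0 = 1, A_2 = 3. Minimum distance d = 2.

Enumerate all 2^2 = 4 messages m ∈ F_2^2.
For each, compute codeword c = mG in F_2^5, then tally its weight.
  m = 00 → c = 00000, weight = 0.
  m = 10 → c = 10001, weight = 2.
  m = 01 → c = 10010, weight = 2.
  m = 11 → c = 00011, weight = 2.
Tally weights:
  weight 0: 1 codewords.
  weight 2: 3 codewords.
Minimum distance d = smallest w > 0 with A_w > 0 = 2.
Sanity: Σ A_w = 4 = 2^2 = 4 ✓.


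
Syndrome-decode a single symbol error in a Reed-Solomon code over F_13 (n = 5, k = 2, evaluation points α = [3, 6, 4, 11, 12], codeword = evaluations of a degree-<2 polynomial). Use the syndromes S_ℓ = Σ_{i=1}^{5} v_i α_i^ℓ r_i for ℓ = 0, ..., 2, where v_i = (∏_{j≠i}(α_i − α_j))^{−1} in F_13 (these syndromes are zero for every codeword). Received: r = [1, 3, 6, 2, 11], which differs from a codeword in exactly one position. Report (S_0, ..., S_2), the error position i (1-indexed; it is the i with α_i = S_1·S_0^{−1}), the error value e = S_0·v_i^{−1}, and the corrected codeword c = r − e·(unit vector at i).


S = (10, 3, 10), error at position 5, error magnitude e = 4, c = [1, 3, 6, 2, 7].

Step 1: column multipliers v_i = (∏_{j≠i}(α_i − α_j))^{−1} mod 13.
  i = 1 (α = 3): (3−6)(3−4)(3−11)(3−12) = (−3)·(−1)·(−8)·(−9) = 216 ≡ 8, so v_1 = 8^{−1} = 5 (mod 13).
  i = 2 (α = 6): (6−3)(6−4)(6−11)(6−12) = 3·2·(−5)·(−6) = 180 ≡ 11, so v_2 = 11^{−1} = 6 (mod 13).
  i = 3 (α = 4): (4−3)(4−6)(4−11)(4−12) = 1·(−2)·(−7)·(−8) = −112 ≡ 5, so v_3 = 5^{−1} = 8 (mod 13).
  i = 4 (α = 11): (11−3)(11−6)(11−4)(11−12) = 8·5·7·(−1) = −280 ≡ 6, so v_4 = 6^{−1} = 11 (mod 13).
  i = 5 (α = 12): (12−3)(12−6)(12−4)(12−11) = 9·6·8·1 = 432 ≡ 3, so v_5 = 3^{−1} = 9 (mod 13).
  v = [5, 6, 8, 11, 9].
Step 2: syndromes of r = [1, 3, 6, 2, 11] (all sums mod 13).
  S_0 = Σ v_i r_i = 5·1 + 6·3 + 8·6 + 11·2 + 9·11 = 192 ≡ 10.
  S_1 = Σ v_i α_i r_i = 5·3·1 + 6·6·3 + 8·4·6 + 11·11·2 + 9·12·11 = 1745 ≡ 3.
  α_i^2 mod 13 = [9, 10, 3, 4, 1].
  S_2 = Σ v_i α_i^2 r_i = 5·9·1 + 6·10·3 + 8·3·6 + 11·4·2 + 9·1·11 = 556 ≡ 10.
  S = (10, 3, 10) ≠ 0, so r is not a codeword (an error is present).
Step 3: locate the error. For a single error e at position i, S_ℓ = v_i·e·α_i^ℓ, so α_err = S_1/S_0.
  S_0^{−1} = 10^{−1} = 4 (mod 13), so α_err = 3·4 = 12 ≡ 12 = α_5. Error position i = 5.
  Consistency check: S_2/S_1 = 10·9 = 90 ≡ 12 = α_err ✓ (single-error assumption holds).
Step 4: error magnitude e = S_0/v_5 = S_0·∏_{j≠5}(α_5 − α_j) = 10·3 = 30 ≡ 4 (mod 13).
Step 5: correct position 5: c_5 = r_5 − e = 11 − 4 ≡ 7 (mod 13). Hence c = [1, 3, 6, 2, 7].
  Check: interpolating c through the α_i gives m(x) = 12 + 5·x (degree < 2) with m(α_i) = c_i for every i, so c is indeed a codeword.


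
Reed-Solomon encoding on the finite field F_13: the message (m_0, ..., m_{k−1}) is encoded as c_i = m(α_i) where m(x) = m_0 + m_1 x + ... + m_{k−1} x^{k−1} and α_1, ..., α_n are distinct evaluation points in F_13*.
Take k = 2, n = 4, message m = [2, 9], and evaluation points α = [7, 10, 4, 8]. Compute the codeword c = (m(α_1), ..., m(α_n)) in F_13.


c = [0, 1, 12, 9]

Message polynomial: m(x) = 2 + 9·x (mod 13).
For each evaluation point α_i, compute m(α_i) mod 13:
  α_1 = 7: Horner steps 9 → 0, so m(7) = 0.
  α_2 = 10: Horner steps 9 → 1, so m(10) = 1.
  α_3 = 4: Horner steps 9 → 12, so m(4) = 12.
  α_4 = 8: Horner steps 9 → 9, so m(8) = 9.
Codeword c = [0, 1, 12, 9] ∈ F_13^4.


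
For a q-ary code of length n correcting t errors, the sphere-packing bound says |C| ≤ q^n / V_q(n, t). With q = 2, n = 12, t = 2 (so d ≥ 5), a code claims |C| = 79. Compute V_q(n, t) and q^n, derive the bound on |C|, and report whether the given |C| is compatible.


V_q(n, t) = 79, q^n = 4096, Hamming bound = 51, |C| = 79 > bound (violated).

Step 1: Compute V_q(n, t) = Σ_{j=0}^2 C(n, j) (q−1)^j.
  j = 0: C(12,0)·(1)^0 = 1·1 = 1.
  j = 1: C(12,1)·(1)^1 = 12·1 = 12.
  j = 2: C(12,2)·(1)^2 = 66·1 = 66.
  V_q(n, t) = 1 + 12 + 66 = 79.
Step 2: q^n = 2^12 = 4096.
Step 3: Hamming bound ⌊q^n / V_q(n,t)⌋ = ⌊4096/79⌋ = 51.
Step 4: Compare |C| = 79 to 51: violated.
The claimed |C| lies above the Hamming bound, so no 2-ary code of length 12 with d ≥ 5 can have 79 codewords.


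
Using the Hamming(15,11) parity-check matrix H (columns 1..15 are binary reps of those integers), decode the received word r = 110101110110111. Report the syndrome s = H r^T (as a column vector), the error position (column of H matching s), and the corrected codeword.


s = (0, 0, 1, 1)^T, error position = 3, corrected codeword c = 111101110110111

Compute s = H r^T mod 2 one row at a time:
  s_1 = 1 + 0 + 1 + 1 + 0 + 1 + 1 + 1 = 6 ≡ 0 (mod 2).
  s_2 = 1 + 0 + 1 + 1 + 0 + 1 + 1 + 1 = 6 ≡ 0 (mod 2).
  s_3 = 1 + 0 + 1 + 1 + 1 + 1 + 1 + 1 = 7 ≡ 1 (mod 2).
  s_4 = 1 + 0 + 0 + 1 + 0 + 1 + 1 + 1 = 5 ≡ 1 (mod 2).
s = (0, 0, 1, 1)^T — this equals column 3 of H (binary 0011), so error is at position 3.
Correct: flip bit 3 of r = 110101110110111 to get c = 111101110110111.


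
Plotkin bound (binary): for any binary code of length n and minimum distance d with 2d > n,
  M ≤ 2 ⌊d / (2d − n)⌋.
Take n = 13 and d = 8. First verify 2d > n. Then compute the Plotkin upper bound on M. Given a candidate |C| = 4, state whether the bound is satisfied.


Plotkin bound M ≤ 4; given |C| = 4 ≤ bound (satisfied).

Check applicability: 2d = 16, n = 13.
2d − n = 3 > 0, so Plotkin applies.
Compute d/(2d−n) = 8/3 ≈ 2.6667.
⌊d/(2d−n)⌋ = 2.
Plotkin bound: M ≤ 2·2 = 4.
Given |C| = 4, check: satisfied.
This |C| is at the Plotkin bound.


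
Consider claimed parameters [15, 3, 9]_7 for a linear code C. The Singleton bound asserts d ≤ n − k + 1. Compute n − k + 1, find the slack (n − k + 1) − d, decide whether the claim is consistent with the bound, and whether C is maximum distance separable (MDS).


Singleton RHS = n − k + 1 = 13, slack = 4, bound satisfied, not MDS.

Singleton bound: d ≤ n − k + 1.
Here n = 15, k = 3, so n − k + 1 = 13.
Given d = 9, check d ≤ 13: YES.
Slack = (n − k + 1) − d = 4.
The code is NOT MDS (slack = 4 > 0).
Description: the claimed parameters are [15, 3, 9]_7; such a code would be non-MDS.


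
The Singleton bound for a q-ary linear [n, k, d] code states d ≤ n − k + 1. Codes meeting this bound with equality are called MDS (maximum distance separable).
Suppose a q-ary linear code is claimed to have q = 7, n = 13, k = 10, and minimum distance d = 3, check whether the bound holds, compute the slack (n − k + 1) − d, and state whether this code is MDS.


Singleton RHS = n − k + 1 = 4, slack = 1, bound satisfied, not MDS.

Singleton bound: d ≤ n − k + 1.
Here n = 13, k = 10, so n − k + 1 = 4.
Given d = 3, check d ≤ 4: YES.
Slack = (n − k + 1) − d = 1.
The code is NOT MDS (slack = 1 > 0).
Description: the claimed parameters are [13, 10, 3]_7; such a code would be non-MDS.


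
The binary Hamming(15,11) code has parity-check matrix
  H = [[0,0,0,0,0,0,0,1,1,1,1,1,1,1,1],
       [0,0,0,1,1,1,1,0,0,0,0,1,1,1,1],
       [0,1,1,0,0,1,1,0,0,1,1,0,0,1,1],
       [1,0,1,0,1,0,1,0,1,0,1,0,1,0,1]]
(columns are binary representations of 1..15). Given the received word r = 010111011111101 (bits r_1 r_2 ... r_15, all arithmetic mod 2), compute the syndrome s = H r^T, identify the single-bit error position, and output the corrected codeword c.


s = (1, 0, 1, 1)^T, error position = 11, corrected codeword c = 010111011101101

Compute s = H r^T mod 2 one row at a time:
  s_1 = 1 + 1 + 1 + 1 + 1 + 1 + 0 + 1 = 7 ≡ 1 (mod 2).
  s_2 = 1 + 1 + 1 + 0 + 1 + 1 + 0 + 1 = 6 ≡ 0 (mod 2).
  s_3 = 1 + 0 + 1 + 0 + 1 + 1 + 0 + 1 = 5 ≡ 1 (mod 2).
  s_4 = 0 + 0 + 1 + 0 + 1 + 1 + 1 + 1 = 5 ≡ 1 (mod 2).
s = (1, 0, 1, 1)^T — this equals column 11 of H (binary 1011), so error is at position 11.
Correct: flip bit 11 of r = 010111011111101 to get c = 010111011101101.


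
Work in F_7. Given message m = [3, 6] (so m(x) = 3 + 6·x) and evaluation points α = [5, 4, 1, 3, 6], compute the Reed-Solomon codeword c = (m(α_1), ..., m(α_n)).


c = [5, 6, 2, 0, 4]

Message polynomial: m(x) = 3 + 6·x (mod 7).
For each evaluation point α_i, compute m(α_i) mod 7:
  α_1 = 5: Horner steps 6 → 5, so m(5) = 5.
  α_2 = 4: Horner steps 6 → 6, so m(4) = 6.
  α_3 = 1: Horner steps 6 → 2, so m(1) = 2.
  α_4 = 3: Horner steps 6 → 0, so m(3) = 0.
  α_5 = 6: Horner steps 6 → 4, so m(6) = 4.
Codeword c = [5, 6, 2, 0, 4] ∈ F_7^5.


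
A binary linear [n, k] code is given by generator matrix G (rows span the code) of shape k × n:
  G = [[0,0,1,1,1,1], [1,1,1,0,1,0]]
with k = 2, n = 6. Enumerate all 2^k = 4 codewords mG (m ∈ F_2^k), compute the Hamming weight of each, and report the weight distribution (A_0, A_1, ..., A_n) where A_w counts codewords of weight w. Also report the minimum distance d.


Weight distribution: A_0 = 1, A_4 = 3. Minimum distance d = 4.

Enumerate all 2^2 = 4 messages m ∈ F_2^2.
For each, compute codeword c = mG in F_2^6, then tally its weight.
  m = 00 → c = 000000, weight = 0.
  m = 10 → c = 001111, weight = 4.
  m = 01 → c = 111010, weight = 4.
  m = 11 → c = 110101, weight = 4.
Tally weights:
  weight 0: 1 codewords.
  weight 4: 3 codewords.
Minimum distance d = smallest w > 0 with A_w > 0 = 4.
Sanity: Σ A_w = 4 = 2^2 = 4 ✓.


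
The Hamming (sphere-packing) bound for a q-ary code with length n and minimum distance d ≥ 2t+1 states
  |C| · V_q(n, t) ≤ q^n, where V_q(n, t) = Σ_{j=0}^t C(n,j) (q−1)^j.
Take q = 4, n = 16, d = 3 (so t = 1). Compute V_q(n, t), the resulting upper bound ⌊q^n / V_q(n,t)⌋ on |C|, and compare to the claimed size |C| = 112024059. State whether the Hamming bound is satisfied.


V_q(n, t) = 49, q^n = 4294967296, Hamming bound = 87652393, |C| = 112024059 > bound (violated).

Step 1: Compute V_q(n, t) = Σ_{j=0}^1 C(n, j) (q−1)^j.
  j = 0: C(16,0)·(3)^0 = 1·1 = 1.
  j = 1: C(16,1)·(3)^1 = 16·3 = 48.
  V_q(n, t) = 1 + 48 = 49.
Step 2: q^n = 4^16 = 4294967296.
Step 3: Hamming bound ⌊q^n / V_q(n,t)⌋ = ⌊4294967296/49⌋ = 87652393.
Step 4: Compare |C| = 112024059 to 87652393: violated.
The claimed |C| lies above the Hamming bound, so no 4-ary code of length 16 with d ≥ 3 can have 112024059 codewords.


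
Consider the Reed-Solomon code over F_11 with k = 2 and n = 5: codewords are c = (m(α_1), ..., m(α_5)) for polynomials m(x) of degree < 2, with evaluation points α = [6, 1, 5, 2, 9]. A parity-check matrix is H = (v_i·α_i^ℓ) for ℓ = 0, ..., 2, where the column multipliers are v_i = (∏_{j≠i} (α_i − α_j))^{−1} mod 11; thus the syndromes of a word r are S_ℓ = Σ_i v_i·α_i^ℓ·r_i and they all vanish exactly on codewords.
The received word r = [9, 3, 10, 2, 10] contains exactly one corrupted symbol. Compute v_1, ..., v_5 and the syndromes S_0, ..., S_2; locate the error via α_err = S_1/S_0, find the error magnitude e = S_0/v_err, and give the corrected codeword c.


S = (4, 3, 5), error at position 5, error magnitude e = 4, c = [9, 3, 10, 2, 6].

Step 1: column multipliers v_i = (∏_{j≠i}(α_i − α_j))^{−1} mod 11.
  i = 1 (α = 6): (6−1)(6−5)(6−2)(6−9) = 5·1·4·(−3) = −60 ≡ 6, so v_1 = 6^{−1} = 2 (mod 11).
  i = 2 (α = 1): (1−6)(1−5)(1−2)(1−9) = (−5)·(−4)·(−1)·(−8) = 160 ≡ 6, so v_2 = 6^{−1} = 2 (mod 11).
  i = 3 (α = 5): (5−6)(5−1)(5−2)(5−9) = (−1)·4·3·(−4) = 48 ≡ 4, so v_3 = 4^{−1} = 3 (mod 11).
  i = 4 (α = 2): (2−6)(2−1)(2−5)(2−9) = (−4)·1·(−3)·(−7) = −84 ≡ 4, so v_4 = 4^{−1} = 3 (mod 11).
  i = 5 (α = 9): (9−6)(9−1)(9−5)(9−2) = 3·8·4·7 = 672 ≡ 1, so v_5 = 1^{−1} = 1 (mod 11).
  v = [2, 2, 3, 3, 1].
Step 2: syndromes of r = [9, 3, 10, 2, 10] (all sums mod 11).
  S_0 = Σ v_i r_i = 2·9 + 2·3 + 3·10 + 3·2 + 1·10 = 70 ≡ 4.
  S_1 = Σ v_i α_i r_i = 2·6·9 + 2·1·3 + 3·5·10 + 3·2·2 + 1·9·10 = 366 ≡ 3.
  α_i^2 mod 11 = [3, 1, 3, 4, 4].
  S_2 = Σ v_i α_i^2 r_i = 2·3·9 + 2·1·3 + 3·3·10 + 3·4·2 + 1·4·10 = 214 ≡ 5.
  S = (4, 3, 5) ≠ 0, so r is not a codeword (an error is present).
Step 3: locate the error. For a single error e at position i, S_ℓ = v_i·e·α_i^ℓ, so α_err = S_1/S_0.
  S_0^{−1} = 4^{−1} = 3 (mod 11), so α_err = 3·3 = 9 ≡ 9 = α_5. Error position i = 5.
  Consistency check: S_2/S_1 = 5·4 = 20 ≡ 9 = α_err ✓ (single-error assumption holds).
Step 4: error magnitude e = S_0/v_5 = S_0·∏_{j≠5}(α_5 − α_j) = 4·1 = 4 ≡ 4 (mod 11).
Step 5: correct position 5: c_5 = r_5 − e = 10 − 4 ≡ 6 (mod 11). Hence c = [9, 3, 10, 2, 6].
  Check: interpolating c through the α_i gives m(x) = 4 + 10·x (degree < 2) with m(α_i) = c_i for every i, so c is indeed a codeword.


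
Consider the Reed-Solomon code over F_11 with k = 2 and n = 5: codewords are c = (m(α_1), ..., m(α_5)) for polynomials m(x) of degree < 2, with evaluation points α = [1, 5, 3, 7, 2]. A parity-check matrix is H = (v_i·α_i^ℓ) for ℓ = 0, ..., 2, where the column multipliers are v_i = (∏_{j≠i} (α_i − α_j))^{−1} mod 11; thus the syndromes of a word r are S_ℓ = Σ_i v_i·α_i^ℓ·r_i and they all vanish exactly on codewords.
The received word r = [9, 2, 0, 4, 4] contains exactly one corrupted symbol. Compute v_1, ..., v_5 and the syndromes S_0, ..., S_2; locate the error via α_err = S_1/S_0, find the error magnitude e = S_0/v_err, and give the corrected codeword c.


S = (7, 3, 6), error at position 5, error magnitude e = 5, c = [9, 2, 0, 4, 10].

Step 1: column multipliers v_i = (∏_{j≠i}(α_i − α_j))^{−1} mod 11.
  i = 1 (α = 1): (1−5)(1−3)(1−7)(1−2) = (−4)·(−2)·(−6)·(−1) = 48 ≡ 4, so v_1 = 4^{−1} = 3 (mod 11).
  i = 2 (α = 5): (5−1)(5−3)(5−7)(5−2) = 4·2·(−2)·3 = −48 ≡ 7, so v_2 = 7^{−1} = 8 (mod 11).
  i = 3 (α = 3): (3−1)(3−5)(3−7)(3−2) = 2·(−2)·(−4)·1 = 16 ≡ 5, so v_3 = 5^{−1} = 9 (mod 11).
  i = 4 (α = 7): (7−1)(7−5)(7−3)(7−2) = 6·2·4·5 = 240 ≡ 9, so v_4 = 9^{−1} = 5 (mod 11).
  i = 5 (α = 2): (2−1)(2−5)(2−3)(2−7) = 1·(−3)·(−1)·(−5) = −15 ≡ 7, so v_5 = 7^{−1} = 8 (mod 11).
  v = [3, 8, 9, 5, 8].
Step 2: syndromes of r = [9, 2, 0, 4, 4] (all sums mod 11).
  S_0 = Σ v_i r_i = 3·9 + 8·2 + 9·0 + 5·4 + 8·4 = 95 ≡ 7.
  S_1 = Σ v_i α_i r_i = 3·1·9 + 8·5·2 + 9·3·0 + 5·7·4 + 8·2·4 = 311 ≡ 3.
  α_i^2 mod 11 = [1, 3, 9, 5, 4].
  S_2 = Σ v_i α_i^2 r_i = 3·1·9 + 8·3·2 + 9·9·0 + 5·5·4 + 8·4·4 = 303 ≡ 6.
  S = (7, 3, 6) ≠ 0, so r is not a codeword (an error is present).
Step 3: locate the error. For a single error e at position i, S_ℓ = v_i·e·α_i^ℓ, so α_err = S_1/S_0.
  S_0^{−1} = 7^{−1} = 8 (mod 11), so α_err = 3·8 = 24 ≡ 2 = α_5. Error position i = 5.
  Consistency check: S_2/S_1 = 6·4 = 24 ≡ 2 = α_err ✓ (single-error assumption holds).
Step 4: error magnitude e = S_0/v_5 = S_0·∏_{j≠5}(α_5 − α_j) = 7·7 = 49 ≡ 5 (mod 11).
Step 5: correct position 5: c_5 = r_5 − e = 4 − 5 ≡ 10 (mod 11). Hence c = [9, 2, 0, 4, 10].
  Check: interpolating c through the α_i gives m(x) = 8 + 1·x (degree < 2) with m(α_i) = c_i for every i, so c is indeed a codeword.


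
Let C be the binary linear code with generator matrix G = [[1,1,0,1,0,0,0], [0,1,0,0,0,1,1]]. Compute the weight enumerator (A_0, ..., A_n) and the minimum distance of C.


Weight distribution: A_0 = 1, A_3 = 2, A_4 = 1. Minimum distance d = 3.

Enumerate all 2^2 = 4 messages m ∈ F_2^2.
For each, compute codeword c = mG in F_2^7, then tally its weight.
  m = 00 → c = 0000000, weight = 0.
  m = 10 → c = 1101000, weight = 3.
  m = 01 → c = 0100011, weight = 3.
  m = 11 → c = 1001011, weight = 4.
Tally weights:
  weight 0: 1 codewords.
  weight 3: 2 codewords.
  weight 4: 1 codewords.
Minimum distance d = smallest w > 0 with A_w > 0 = 3.
Sanity: Σ A_w = 4 = 2^2 = 4 ✓.


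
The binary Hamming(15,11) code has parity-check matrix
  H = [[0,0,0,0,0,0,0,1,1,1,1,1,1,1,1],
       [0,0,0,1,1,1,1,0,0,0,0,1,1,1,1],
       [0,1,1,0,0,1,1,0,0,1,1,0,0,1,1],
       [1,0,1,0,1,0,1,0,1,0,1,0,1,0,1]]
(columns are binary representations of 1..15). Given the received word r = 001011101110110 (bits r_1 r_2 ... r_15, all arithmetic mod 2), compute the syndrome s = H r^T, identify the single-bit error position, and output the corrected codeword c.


s = (1, 1, 0, 0)^T, error position = 12, corrected codeword c = 001011101111110

Compute s = H r^T mod 2 one row at a time:
  s_1 = 0 + 1 + 1 + 1 + 0 + 1 + 1 + 0 = 5 ≡ 1 (mod 2).
  s_2 = 0 + 1 + 1 + 1 + 0 + 1 + 1 + 0 = 5 ≡ 1 (mod 2).
  s_3 = 0 + 1 + 1 + 1 + 1 + 1 + 1 + 0 = 6 ≡ 0 (mod 2).
  s_4 = 0 + 1 + 1 + 1 + 1 + 1 + 1 + 0 = 6 ≡ 0 (mod 2).
s = (1, 1, 0, 0)^T — this equals column 12 of H (binary 1100), so error is at position 12.
Correct: flip bit 12 of r = 001011101110110 to get c = 001011101111110.


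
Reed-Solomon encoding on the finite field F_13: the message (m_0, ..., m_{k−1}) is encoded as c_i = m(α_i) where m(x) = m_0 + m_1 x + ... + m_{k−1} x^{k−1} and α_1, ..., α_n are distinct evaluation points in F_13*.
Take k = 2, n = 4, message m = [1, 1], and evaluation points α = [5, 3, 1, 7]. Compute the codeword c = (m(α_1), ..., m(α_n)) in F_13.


c = [6, 4, 2, 8]

Message polynomial: m(x) = 1 + 1·x (mod 13).
For each evaluation point α_i, compute m(α_i) mod 13:
  α_1 = 5: Horner steps 1 → 6, so m(5) = 6.
  α_2 = 3: Horner steps 1 → 4, so m(3) = 4.
  α_3 = 1: Horner steps 1 → 2, so m(1) = 2.
  α_4 = 7: Horner steps 1 → 8, so m(7) = 8.
Codeword c = [6, 4, 2, 8] ∈ F_13^4.


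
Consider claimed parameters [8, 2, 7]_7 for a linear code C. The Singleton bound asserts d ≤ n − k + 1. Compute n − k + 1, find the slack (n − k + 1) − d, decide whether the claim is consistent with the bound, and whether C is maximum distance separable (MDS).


Singleton RHS = n − k + 1 = 7, slack = 0, bound satisfied, MDS.

Singleton bound: d ≤ n − k + 1.
Here n = 8, k = 2, so n − k + 1 = 7.
Given d = 7, check d ≤ 7: YES.
Slack = (n − k + 1) − d = 0.
The code is MDS (slack = 0).
Description: the claimed parameters are [8, 2, 7]_7; such a code would be MDS (meets Singleton bound).


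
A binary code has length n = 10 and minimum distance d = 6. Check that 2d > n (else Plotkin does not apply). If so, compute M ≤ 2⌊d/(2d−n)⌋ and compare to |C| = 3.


Plotkin bound M ≤ 6; given |C| = 3 ≤ bound (satisfied).

Check applicability: 2d = 12, n = 10.
2d − n = 2 > 0, so Plotkin applies.
Compute d/(2d−n) = 6/2 ≈ 3.0000.
⌊d/(2d−n)⌋ = 3.
Plotkin bound: M ≤ 2·3 = 6.
Given |C| = 3, check: satisfied.
This |C| is below the Plotkin bound.


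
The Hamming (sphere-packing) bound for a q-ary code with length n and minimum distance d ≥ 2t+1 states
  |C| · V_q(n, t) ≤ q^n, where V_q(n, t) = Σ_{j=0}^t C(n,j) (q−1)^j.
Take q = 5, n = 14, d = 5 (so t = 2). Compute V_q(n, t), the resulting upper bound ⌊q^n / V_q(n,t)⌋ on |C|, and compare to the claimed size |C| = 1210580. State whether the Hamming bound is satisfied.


V_q(n, t) = 1513, q^n = 6103515625, Hamming bound = 4034048, |C| = 1210580 ≤ bound (satisfied).

Step 1: Compute V_q(n, t) = Σ_{j=0}^2 C(n, j) (q−1)^j.
  j = 0: C(14,0)·(4)^0 = 1·1 = 1.
  j = 1: C(14,1)·(4)^1 = 14·4 = 56.
  j = 2: C(14,2)·(4)^2 = 91·16 = 1456.
  V_q(n, t) = 1 + 56 + 1456 = 1513.
Step 2: q^n = 5^14 = 6103515625.
Step 3: Hamming bound ⌊q^n / V_q(n,t)⌋ = ⌊6103515625/1513⌋ = 4034048.
Step 4: Compare |C| = 1210580 to 4034048: satisfied.
The claimed |C| lies below the Hamming bound.


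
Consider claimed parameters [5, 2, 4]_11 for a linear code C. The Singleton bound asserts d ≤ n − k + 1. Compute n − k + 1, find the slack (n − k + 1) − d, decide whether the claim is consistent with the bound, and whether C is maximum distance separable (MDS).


Singleton RHS = n − k + 1 = 4, slack = 0, bound satisfied, MDS.

Singleton bound: d ≤ n − k + 1.
Here n = 5, k = 2, so n − k + 1 = 4.
Given d = 4, check d ≤ 4: YES.
Slack = (n − k + 1) − d = 0.
The code is MDS (slack = 0).
Description: the claimed parameters are [5, 2, 4]_11; such a code would be MDS (meets Singleton bound).


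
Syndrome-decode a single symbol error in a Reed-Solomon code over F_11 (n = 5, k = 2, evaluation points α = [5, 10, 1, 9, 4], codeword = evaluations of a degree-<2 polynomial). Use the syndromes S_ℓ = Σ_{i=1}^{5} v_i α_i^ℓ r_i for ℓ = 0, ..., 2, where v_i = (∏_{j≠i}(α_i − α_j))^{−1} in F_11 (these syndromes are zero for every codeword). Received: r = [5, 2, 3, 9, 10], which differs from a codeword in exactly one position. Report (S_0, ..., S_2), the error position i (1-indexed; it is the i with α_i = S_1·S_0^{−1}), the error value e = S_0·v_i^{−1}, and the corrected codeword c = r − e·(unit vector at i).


S = (7, 8, 6), error at position 4, error magnitude e = 2, c = [5, 2, 3, 7, 10].

Step 1: column multipliers v_i = (∏_{j≠i}(α_i − α_j))^{−1} mod 11.
  i = 1 (α = 5): (5−10)(5−1)(5−9)(5−4) = (−5)·4·(−4)·1 = 80 ≡ 3, so v_1 = 3^{−1} = 4 (mod 11).
  i = 2 (α = 10): (10−5)(10−1)(10−9)(10−4) = 5·9·1·6 = 270 ≡ 6, so v_2 = 6^{−1} = 2 (mod 11).
  i = 3 (α = 1): (1−5)(1−10)(1−9)(1−4) = (−4)·(−9)·(−8)·(−3) = 864 ≡ 6, so v_3 = 6^{−1} = 2 (mod 11).
  i = 4 (α = 9): (9−5)(9−10)(9−1)(9−4) = 4·(−1)·8·5 = −160 ≡ 5, so v_4 = 5^{−1} = 9 (mod 11).
  i = 5 (α = 4): (4−5)(4−10)(4−1)(4−9) = (−1)·(−6)·3·(−5) = −90 ≡ 9, so v_5 = 9^{−1} = 5 (mod 11).
  v = [4, 2, 2, 9, 5].
Step 2: syndromes of r = [5, 2, 3, 9, 10] (all sums mod 11).
  S_0 = Σ v_i r_i = 4·5 + 2·2 + 2·3 + 9·9 + 5·10 = 161 ≡ 7.
  S_1 = Σ v_i α_i r_i = 4·5·5 + 2·10·2 + 2·1·3 + 9·9·9 + 5·4·10 = 1075 ≡ 8.
  α_i^2 mod 11 = [3, 1, 1, 4, 5].
  S_2 = Σ v_i α_i^2 r_i = 4·3·5 + 2·1·2 + 2·1·3 + 9·4·9 + 5·5·10 = 644 ≡ 6.
  S = (7, 8, 6) ≠ 0, so r is not a codeword (an error is present).
Step 3: locate the error. For a single error e at position i, S_ℓ = v_i·e·α_i^ℓ, so α_err = S_1/S_0.
  S_0^{−1} = 7^{−1} = 8 (mod 11), so α_err = 8·8 = 64 ≡ 9 = α_4. Error position i = 4.
  Consistency check: S_2/S_1 = 6·7 = 42 ≡ 9 = α_err ✓ (single-error assumption holds).
Step 4: error magnitude e = S_0/v_4 = S_0·∏_{j≠4}(α_4 − α_j) = 7·5 = 35 ≡ 2 (mod 11).
Step 5: correct position 4: c_4 = r_4 − e = 9 − 2 ≡ 7 (mod 11). Hence c = [5, 2, 3, 7, 10].
  Check: interpolating c through the α_i gives m(x) = 8 + 6·x (degree < 2) with m(α_i) = c_i for every i, so c is indeed a codeword.


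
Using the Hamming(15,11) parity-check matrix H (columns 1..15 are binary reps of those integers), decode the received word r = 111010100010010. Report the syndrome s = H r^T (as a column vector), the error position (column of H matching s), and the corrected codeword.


s = (0, 1, 1, 1)^T, error position = 7, corrected codeword c = 111010000010010

Compute s = H r^T mod 2 one row at a time:
  s_1 = 0 + 0 + 0 + 1 + 0 + 0 + 1 + 0 = 2 ≡ 0 (mod 2).
  s_2 = 0 + 1 + 0 + 1 + 0 + 0 + 1 + 0 = 3 ≡ 1 (mod 2).
  s_3 = 1 + 1 + 0 + 1 + 0 + 1 + 1 + 0 = 5 ≡ 1 (mod 2).
  s_4 = 1 + 1 + 1 + 1 + 0 + 1 + 0 + 0 = 5 ≡ 1 (mod 2).
s = (0, 1, 1, 1)^T — this equals column 7 of H (binary 0111), so error is at position 7.
Correct: flip bit 7 of r = 111010100010010 to get c = 111010000010010.


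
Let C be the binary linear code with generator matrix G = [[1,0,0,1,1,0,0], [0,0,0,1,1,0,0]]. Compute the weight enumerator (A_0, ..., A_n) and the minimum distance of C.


Weight distribution: A_0 = 1, A_1 = 1, A_2 = 1, A_3 = 1. Minimum distance d = 1.

Enumerate all 2^2 = 4 messages m ∈ F_2^2.
For each, compute codeword c = mG in F_2^7, then tally its weight.
  m = 00 → c = 0000000, weight = 0.
  m = 10 → c = 1001100, weight = 3.
  m = 01 → c = 0001100, weight = 2.
  m = 11 → c = 1000000, weight = 1.
Tally weights:
  weight 0: 1 codewords.
  weight 1: 1 codewords.
  weight 2: 1 codewords.
  weight 3: 1 codewords.
Minimum distance d = smallest w > 0 with A_w > 0 = 1.
Sanity: Σ A_w = 4 = 2^2 = 4 ✓.


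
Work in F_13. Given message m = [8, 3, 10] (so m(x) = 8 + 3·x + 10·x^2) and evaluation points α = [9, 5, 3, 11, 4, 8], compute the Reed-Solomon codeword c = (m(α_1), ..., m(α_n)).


c = [0, 0, 3, 3, 11, 9]

Message polynomial: m(x) = 8 + 3·x + 10·x^2 (mod 13).
For each evaluation point α_i, compute m(α_i) mod 13:
  α_1 = 9: Horner steps 10 → 2 → 0, so m(9) = 0.
  α_2 = 5: Horner steps 10 → 1 → 0, so m(5) = 0.
  α_3 = 3: Horner steps 10 → 7 → 3, so m(3) = 3.
  α_4 = 11: Horner steps 10 → 9 → 3, so m(11) = 3.
  α_5 = 4: Horner steps 10 → 4 → 11, so m(4) = 11.
  α_6 = 8: Horner steps 10 → 5 → 9, so m(8) = 9.
Codeword c = [0, 0, 3, 3, 11, 9] ∈ F_13^6.


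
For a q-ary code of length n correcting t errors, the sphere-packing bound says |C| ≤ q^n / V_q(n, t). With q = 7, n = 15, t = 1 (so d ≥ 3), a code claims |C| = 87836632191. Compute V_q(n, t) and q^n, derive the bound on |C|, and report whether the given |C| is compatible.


V_q(n, t) = 91, q^n = 4747561509943, Hamming bound = 52171005603, |C| = 87836632191 > bound (violated).

Step 1: Compute V_q(n, t) = Σ_{j=0}^1 C(n, j) (q−1)^j.
  j = 0: C(15,0)·(6)^0 = 1·1 = 1.
  j = 1: C(15,1)·(6)^1 = 15·6 = 90.
  V_q(n, t) = 1 + 90 = 91.
Step 2: q^n = 7^15 = 4747561509943.
Step 3: Hamming bound ⌊q^n / V_q(n,t)⌋ = ⌊4747561509943/91⌋ = 52171005603.
Step 4: Compare |C| = 87836632191 to 52171005603: violated.
The claimed |C| lies above the Hamming bound, so no 7-ary code of length 15 with d ≥ 3 can have 87836632191 codewords.


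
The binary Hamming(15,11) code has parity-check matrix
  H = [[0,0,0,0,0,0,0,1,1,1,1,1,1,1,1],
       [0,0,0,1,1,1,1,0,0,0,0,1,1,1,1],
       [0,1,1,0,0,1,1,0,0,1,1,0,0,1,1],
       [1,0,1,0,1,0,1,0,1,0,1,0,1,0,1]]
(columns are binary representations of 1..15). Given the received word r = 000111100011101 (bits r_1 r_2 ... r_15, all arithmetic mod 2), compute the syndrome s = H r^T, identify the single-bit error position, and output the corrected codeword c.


s = (0, 1, 0, 1)^T, error position = 5, corrected codeword c = 000101100011101

Compute s = H r^T mod 2 one row at a time:
  s_1 = 0 + 0 + 0 + 1 + 1 + 1 + 0 + 1 = 4 ≡ 0 (mod 2).
  s_2 = 1 + 1 + 1 + 1 + 1 + 1 + 0 + 1 = 7 ≡ 1 (mod 2).
  s_3 = 0 + 0 + 1 + 1 + 0 + 1 + 0 + 1 = 4 ≡ 0 (mod 2).
  s_4 = 0 + 0 + 1 + 1 + 0 + 1 + 1 + 1 = 5 ≡ 1 (mod 2).
s = (0, 1, 0, 1)^T — this equals column 5 of H (binary 0101), so error is at position 5.
Correct: flip bit 5 of r = 000111100011101 to get c = 000101100011101.


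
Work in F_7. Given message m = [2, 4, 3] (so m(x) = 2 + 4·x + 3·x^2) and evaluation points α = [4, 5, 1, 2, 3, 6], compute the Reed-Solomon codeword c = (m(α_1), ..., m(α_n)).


c = [3, 6, 2, 1, 6, 1]

Message polynomial: m(x) = 2 + 4·x + 3·x^2 (mod 7).
For each evaluation point α_i, compute m(α_i) mod 7:
  α_1 = 4: Horner steps 3 → 2 → 3, so m(4) = 3.
  α_2 = 5: Horner steps 3 → 5 → 6, so m(5) = 6.
  α_3 = 1: Horner steps 3 → 0 → 2, so m(1) = 2.
  α_4 = 2: Horner steps 3 → 3 → 1, so m(2) = 1.
  α_5 = 3: Horner steps 3 → 6 → 6, so m(3) = 6.
  α_6 = 6: Horner steps 3 → 1 → 1, so m(6) = 1.
Codeword c = [3, 6, 2, 1, 6, 1] ∈ F_7^6.


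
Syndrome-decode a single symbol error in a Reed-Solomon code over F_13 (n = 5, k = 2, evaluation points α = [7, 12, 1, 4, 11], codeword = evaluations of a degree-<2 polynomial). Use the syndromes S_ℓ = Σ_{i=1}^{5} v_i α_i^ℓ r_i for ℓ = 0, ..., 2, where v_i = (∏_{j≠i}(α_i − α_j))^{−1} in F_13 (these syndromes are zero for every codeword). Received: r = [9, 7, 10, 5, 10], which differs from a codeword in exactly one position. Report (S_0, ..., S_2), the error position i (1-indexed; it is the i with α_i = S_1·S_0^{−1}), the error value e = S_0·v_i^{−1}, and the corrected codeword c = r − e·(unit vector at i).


S = (12, 12, 12), error at position 3, error magnitude e = 9, c = [9, 7, 1, 5, 10].

Step 1: column multipliers v_i = (∏_{j≠i}(α_i − α_j))^{−1} mod 13.
  i = 1 (α = 7): (7−12)(7−1)(7−4)(7−11) = (−5)·6·3·(−4) = 360 ≡ 9, so v_1 = 9^{−1} = 3 (mod 13).
  i = 2 (α = 12): (12−7)(12−1)(12−4)(12−11) = 5·11·8·1 = 440 ≡ 11, so v_2 = 11^{−1} = 6 (mod 13).
  i = 3 (α = 1): (1−7)(1−12)(1−4)(1−11) = (−6)·(−11)·(−3)·(−10) = 1980 ≡ 4, so v_3 = 4^{−1} = 10 (mod 13).
  i = 4 (α = 4): (4−7)(4−12)(4−1)(4−11) = (−3)·(−8)·3·(−7) = −504 ≡ 3, so v_4 = 3^{−1} = 9 (mod 13).
  i = 5 (α = 11): (11−7)(11−12)(11−1)(11−4) = 4·(−1)·10·7 = −280 ≡ 6, so v_5 = 6^{−1} = 11 (mod 13).
  v = [3, 6, 10, 9, 11].
Step 2: syndromes of r = [9, 7, 10, 5, 10] (all sums mod 13).
  S_0 = Σ v_i r_i = 3·9 + 6·7 + 10·10 + 9·5 + 11·10 = 324 ≡ 12.
  S_1 = Σ v_i α_i r_i = 3·7·9 + 6·12·7 + 10·1·10 + 9·4·5 + 11·11·10 = 2183 ≡ 12.
  α_i^2 mod 13 = [10, 1, 1, 3, 4].
  S_2 = Σ v_i α_i^2 r_i = 3·10·9 + 6·1·7 + 10·1·10 + 9·3·5 + 11·4·10 = 987 ≡ 12.
  S = (12, 12, 12) ≠ 0, so r is not a codeword (an error is present).
Step 3: locate the error. For a single error e at position i, S_ℓ = v_i·e·α_i^ℓ, so α_err = S_1/S_0.
  S_0^{−1} = 12^{−1} = 12 (mod 13), so α_err = 12·12 = 144 ≡ 1 = α_3. Error position i = 3.
  Consistency check: S_2/S_1 = 12·12 = 144 ≡ 1 = α_err ✓ (single-error assumption holds).
Step 4: error magnitude e = S_0/v_3 = S_0·∏_{j≠3}(α_3 − α_j) = 12·4 = 48 ≡ 9 (mod 13).
Step 5: correct position 3: c_3 = r_3 − e = 10 − 9 ≡ 1 (mod 13). Hence c = [9, 7, 1, 5, 10].
  Check: interpolating c through the α_i gives m(x) = 4 + 10·x (degree < 2) with m(α_i) = c_i for every i, so c is indeed a codeword.


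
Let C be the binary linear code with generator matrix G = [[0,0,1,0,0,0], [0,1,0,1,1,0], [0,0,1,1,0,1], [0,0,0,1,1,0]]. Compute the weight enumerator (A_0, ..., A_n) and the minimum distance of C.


Weight distribution: A_0 = 1, A_1 = 2, A_2 = 4, A_3 = 6, A_4 = 3. Minimum distance d = 1.

Enumerate all 2^4 = 16 messages m ∈ F_2^4.
For each, compute codeword c = mG in F_2^6, then tally its weight.
  m = 0000 → c = 000000, weight = 0.
  m = 1000 → c = 001000, weight = 1.
  m = 0100 → c = 010110, weight = 3.
  m = 1100 → c = 011110, weight = 4.
  m = 0010 → c = 001101, weight = 3.
  m = 1010 → c = 000101, weight = 2.
  m = 0110 → c = 011011, weight = 4.
  m = 1110 → c = 010011, weight = 3.
  m = 0001 → c = 000110, weight = 2.
  m = 1001 → c = 001110, weight = 3.
  m = 0101 → c = 010000, weight = 1.
  m = 1101 → c = 011000, weight = 2.
  m = 0011 → c = 001011, weight = 3.
  m = 1011 → c = 000011, weight = 2.
  m = 0111 → c = 011101, weight = 4.
  m = 1111 → c = 010101, weight = 3.
Tally weights:
  weight 0: 1 codewords.
  weight 1: 2 codewords.
  weight 2: 4 codewords.
  weight 3: 6 codewords.
  weight 4: 3 codewords.
Minimum distance d = smallest w > 0 with A_w > 0 = 1.
Sanity: Σ A_w = 16 = 2^4 = 16 ✓.


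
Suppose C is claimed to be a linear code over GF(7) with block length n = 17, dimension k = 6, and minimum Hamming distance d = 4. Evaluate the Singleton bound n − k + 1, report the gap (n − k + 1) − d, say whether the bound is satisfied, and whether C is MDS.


Singleton RHS = n − k + 1 = 12, slack = 8, bound satisfied, not MDS.

Singleton bound: d ≤ n − k + 1.
Here n = 17, k = 6, so n − k + 1 = 12.
Given d = 4, check d ≤ 12: YES.
Slack = (n − k + 1) − d = 8.
The code is NOT MDS (slack = 8 > 0).
Description: the claimed parameters are [17, 6, 4]_7; such a code would be non-MDS.


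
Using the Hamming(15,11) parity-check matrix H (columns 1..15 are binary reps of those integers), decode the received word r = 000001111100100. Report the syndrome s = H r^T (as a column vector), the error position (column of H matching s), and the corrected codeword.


s = (0, 1, 1, 1)^T, error position = 7, corrected codeword c = 000001011100100

Compute s = H r^T mod 2 one row at a time:
  s_1 = 1 + 1 + 1 + 0 + 0 + 1 + 0 + 0 = 4 ≡ 0 (mod 2).
  s_2 = 0 + 0 + 1 + 1 + 0 + 1 + 0 + 0 = 3 ≡ 1 (mod 2).
  s_3 = 0 + 0 + 1 + 1 + 1 + 0 + 0 + 0 = 3 ≡ 1 (mod 2).
  s_4 = 0 + 0 + 0 + 1 + 1 + 0 + 1 + 0 = 3 ≡ 1 (mod 2).
s = (0, 1, 1, 1)^T — this equals column 7 of H (binary 0111), so error is at position 7.
Correct: flip bit 7 of r = 000001111100100 to get c = 000001011100100.


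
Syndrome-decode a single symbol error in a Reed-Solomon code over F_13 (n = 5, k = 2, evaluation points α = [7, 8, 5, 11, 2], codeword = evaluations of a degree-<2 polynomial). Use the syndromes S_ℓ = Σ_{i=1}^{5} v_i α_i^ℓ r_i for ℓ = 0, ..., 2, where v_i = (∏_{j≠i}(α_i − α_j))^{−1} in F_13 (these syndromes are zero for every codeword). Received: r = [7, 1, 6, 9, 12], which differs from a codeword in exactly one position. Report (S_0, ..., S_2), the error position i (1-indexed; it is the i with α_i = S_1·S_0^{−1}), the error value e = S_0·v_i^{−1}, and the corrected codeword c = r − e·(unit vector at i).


S = (10, 7, 1), error at position 5, error magnitude e = 1, c = [7, 1, 6, 9, 11].

Step 1: column multipliers v_i = (∏_{j≠i}(α_i − α_j))^{−1} mod 13.
  i = 1 (α = 7): (7−8)(7−5)(7−11)(7−2) = (−1)·2·(−4)·5 = 40 ≡ 1, so v_1 = 1^{−1} = 1 (mod 13).
  i = 2 (α = 8): (8−7)(8−5)(8−11)(8−2) = 1·3·(−3)·6 = −54 ≡ 11, so v_2 = 11^{−1} = 6 (mod 13).
  i = 3 (α = 5): (5−7)(5−8)(5−11)(5−2) = (−2)·(−3)·(−6)·3 = −108 ≡ 9, so v_3 = 9^{−1} = 3 (mod 13).
  i = 4 (α = 11): (11−7)(11−8)(11−5)(11−2) = 4·3·6·9 = 648 ≡ 11, so v_4 = 11^{−1} = 6 (mod 13).
  i = 5 (α = 2): (2−7)(2−8)(2−5)(2−11) = (−5)·(−6)·(−3)·(−9) = 810 ≡ 4, so v_5 = 4^{−1} = 10 (mod 13).
  v = [1, 6, 3, 6, 10].
Step 2: syndromes of r = [7, 1, 6, 9, 12] (all sums mod 13).
  S_0 = Σ v_i r_i = 1·7 + 6·1 + 3·6 + 6·9 + 10·12 = 205 ≡ 10.
  S_1 = Σ v_i α_i r_i = 1·7·7 + 6·8·1 + 3·5·6 + 6·11·9 + 10·2·12 = 1021 ≡ 7.
  α_i^2 mod 13 = [10, 12, 12, 4, 4].
  S_2 = Σ v_i α_i^2 r_i = 1·10·7 + 6·12·1 + 3·12·6 + 6·4·9 + 10·4·12 = 1054 ≡ 1.
  S = (10, 7, 1) ≠ 0, so r is not a codeword (an error is present).
Step 3: locate the error. For a single error e at position i, S_ℓ = v_i·e·α_i^ℓ, so α_err = S_1/S_0.
  S_0^{−1} = 10^{−1} = 4 (mod 13), so α_err = 7·4 = 28 ≡ 2 = α_5. Error position i = 5.
  Consistency check: S_2/S_1 = 1·2 = 2 ≡ 2 = α_err ✓ (single-error assumption holds).
Step 4: error magnitude e = S_0/v_5 = S_0·∏_{j≠5}(α_5 − α_j) = 10·4 = 40 ≡ 1 (mod 13).
Step 5: correct position 5: c_5 = r_5 − e = 12 − 1 ≡ 11 (mod 13). Hence c = [7, 1, 6, 9, 11].
  Check: interpolating c through the α_i gives m(x) = 10 + 7·x (degree < 2) with m(α_i) = c_i for every i, so c is indeed a codeword.
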